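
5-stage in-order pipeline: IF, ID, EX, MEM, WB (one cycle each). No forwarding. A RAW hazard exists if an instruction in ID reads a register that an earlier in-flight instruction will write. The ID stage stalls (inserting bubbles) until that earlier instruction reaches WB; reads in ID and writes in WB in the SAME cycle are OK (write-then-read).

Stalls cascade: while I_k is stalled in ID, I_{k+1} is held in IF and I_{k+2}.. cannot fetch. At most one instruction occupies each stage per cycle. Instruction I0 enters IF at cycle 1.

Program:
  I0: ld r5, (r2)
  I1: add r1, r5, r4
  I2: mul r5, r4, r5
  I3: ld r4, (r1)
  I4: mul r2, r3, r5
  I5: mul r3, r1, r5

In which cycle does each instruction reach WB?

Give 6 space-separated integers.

I0 ld r5 <- r2: IF@1 ID@2 stall=0 (-) EX@3 MEM@4 WB@5
I1 add r1 <- r5,r4: IF@2 ID@3 stall=2 (RAW on I0.r5 (WB@5)) EX@6 MEM@7 WB@8
I2 mul r5 <- r4,r5: IF@3 ID@6 stall=0 (-) EX@7 MEM@8 WB@9
I3 ld r4 <- r1: IF@6 ID@7 stall=1 (RAW on I1.r1 (WB@8)) EX@9 MEM@10 WB@11
I4 mul r2 <- r3,r5: IF@7 ID@9 stall=0 (-) EX@10 MEM@11 WB@12
I5 mul r3 <- r1,r5: IF@9 ID@10 stall=0 (-) EX@11 MEM@12 WB@13

Answer: 5 8 9 11 12 13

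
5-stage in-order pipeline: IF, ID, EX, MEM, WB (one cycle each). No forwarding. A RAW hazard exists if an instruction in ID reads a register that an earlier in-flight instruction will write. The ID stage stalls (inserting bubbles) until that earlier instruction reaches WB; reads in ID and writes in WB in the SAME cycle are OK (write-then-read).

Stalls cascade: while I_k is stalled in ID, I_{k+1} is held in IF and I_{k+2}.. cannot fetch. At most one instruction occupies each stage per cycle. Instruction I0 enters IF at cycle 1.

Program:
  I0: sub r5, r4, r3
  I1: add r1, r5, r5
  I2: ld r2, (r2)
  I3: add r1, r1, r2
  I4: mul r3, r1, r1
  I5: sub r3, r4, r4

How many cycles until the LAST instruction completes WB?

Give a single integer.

I0 sub r5 <- r4,r3: IF@1 ID@2 stall=0 (-) EX@3 MEM@4 WB@5
I1 add r1 <- r5,r5: IF@2 ID@3 stall=2 (RAW on I0.r5 (WB@5)) EX@6 MEM@7 WB@8
I2 ld r2 <- r2: IF@3 ID@6 stall=0 (-) EX@7 MEM@8 WB@9
I3 add r1 <- r1,r2: IF@6 ID@7 stall=2 (RAW on I2.r2 (WB@9)) EX@10 MEM@11 WB@12
I4 mul r3 <- r1,r1: IF@7 ID@10 stall=2 (RAW on I3.r1 (WB@12)) EX@13 MEM@14 WB@15
I5 sub r3 <- r4,r4: IF@10 ID@13 stall=0 (-) EX@14 MEM@15 WB@16

Answer: 16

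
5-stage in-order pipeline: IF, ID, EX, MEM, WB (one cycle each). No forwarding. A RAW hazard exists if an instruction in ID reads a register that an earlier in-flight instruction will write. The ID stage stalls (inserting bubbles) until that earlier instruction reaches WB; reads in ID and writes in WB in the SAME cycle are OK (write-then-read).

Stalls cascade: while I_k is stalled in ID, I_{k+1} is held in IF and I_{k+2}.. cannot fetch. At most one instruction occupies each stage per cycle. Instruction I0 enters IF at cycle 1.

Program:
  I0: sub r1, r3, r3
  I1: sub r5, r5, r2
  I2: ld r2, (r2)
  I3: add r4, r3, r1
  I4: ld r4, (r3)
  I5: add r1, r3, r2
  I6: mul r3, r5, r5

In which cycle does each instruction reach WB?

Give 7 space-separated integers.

Answer: 5 6 7 8 9 10 11

Derivation:
I0 sub r1 <- r3,r3: IF@1 ID@2 stall=0 (-) EX@3 MEM@4 WB@5
I1 sub r5 <- r5,r2: IF@2 ID@3 stall=0 (-) EX@4 MEM@5 WB@6
I2 ld r2 <- r2: IF@3 ID@4 stall=0 (-) EX@5 MEM@6 WB@7
I3 add r4 <- r3,r1: IF@4 ID@5 stall=0 (-) EX@6 MEM@7 WB@8
I4 ld r4 <- r3: IF@5 ID@6 stall=0 (-) EX@7 MEM@8 WB@9
I5 add r1 <- r3,r2: IF@6 ID@7 stall=0 (-) EX@8 MEM@9 WB@10
I6 mul r3 <- r5,r5: IF@7 ID@8 stall=0 (-) EX@9 MEM@10 WB@11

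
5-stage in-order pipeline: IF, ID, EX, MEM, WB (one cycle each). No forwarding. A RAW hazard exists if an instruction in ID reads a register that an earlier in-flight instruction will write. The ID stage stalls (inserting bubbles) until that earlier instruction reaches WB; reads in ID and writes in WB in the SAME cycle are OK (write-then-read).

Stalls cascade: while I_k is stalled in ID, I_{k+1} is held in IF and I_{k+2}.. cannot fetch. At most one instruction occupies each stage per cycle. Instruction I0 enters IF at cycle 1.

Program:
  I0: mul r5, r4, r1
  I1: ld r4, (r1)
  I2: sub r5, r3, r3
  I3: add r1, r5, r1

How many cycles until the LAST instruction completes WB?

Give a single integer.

I0 mul r5 <- r4,r1: IF@1 ID@2 stall=0 (-) EX@3 MEM@4 WB@5
I1 ld r4 <- r1: IF@2 ID@3 stall=0 (-) EX@4 MEM@5 WB@6
I2 sub r5 <- r3,r3: IF@3 ID@4 stall=0 (-) EX@5 MEM@6 WB@7
I3 add r1 <- r5,r1: IF@4 ID@5 stall=2 (RAW on I2.r5 (WB@7)) EX@8 MEM@9 WB@10

Answer: 10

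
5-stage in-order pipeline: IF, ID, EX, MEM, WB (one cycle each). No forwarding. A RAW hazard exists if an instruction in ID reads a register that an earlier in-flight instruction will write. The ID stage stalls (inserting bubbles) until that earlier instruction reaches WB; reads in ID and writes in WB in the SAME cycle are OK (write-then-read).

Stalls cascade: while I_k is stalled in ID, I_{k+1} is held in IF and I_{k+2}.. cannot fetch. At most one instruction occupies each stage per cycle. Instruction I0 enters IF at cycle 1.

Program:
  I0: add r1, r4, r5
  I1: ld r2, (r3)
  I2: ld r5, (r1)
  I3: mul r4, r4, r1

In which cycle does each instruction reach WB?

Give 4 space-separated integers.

Answer: 5 6 8 9

Derivation:
I0 add r1 <- r4,r5: IF@1 ID@2 stall=0 (-) EX@3 MEM@4 WB@5
I1 ld r2 <- r3: IF@2 ID@3 stall=0 (-) EX@4 MEM@5 WB@6
I2 ld r5 <- r1: IF@3 ID@4 stall=1 (RAW on I0.r1 (WB@5)) EX@6 MEM@7 WB@8
I3 mul r4 <- r4,r1: IF@4 ID@6 stall=0 (-) EX@7 MEM@8 WB@9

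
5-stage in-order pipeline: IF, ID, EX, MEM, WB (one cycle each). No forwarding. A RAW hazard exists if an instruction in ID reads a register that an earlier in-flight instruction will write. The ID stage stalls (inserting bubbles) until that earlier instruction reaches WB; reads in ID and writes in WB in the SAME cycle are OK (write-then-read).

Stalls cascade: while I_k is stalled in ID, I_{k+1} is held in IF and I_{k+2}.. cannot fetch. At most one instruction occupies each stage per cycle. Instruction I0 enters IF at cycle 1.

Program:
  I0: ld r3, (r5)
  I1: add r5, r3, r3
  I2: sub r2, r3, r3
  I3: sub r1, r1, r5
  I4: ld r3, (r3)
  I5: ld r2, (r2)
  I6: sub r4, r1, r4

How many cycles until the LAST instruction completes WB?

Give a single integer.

I0 ld r3 <- r5: IF@1 ID@2 stall=0 (-) EX@3 MEM@4 WB@5
I1 add r5 <- r3,r3: IF@2 ID@3 stall=2 (RAW on I0.r3 (WB@5)) EX@6 MEM@7 WB@8
I2 sub r2 <- r3,r3: IF@3 ID@6 stall=0 (-) EX@7 MEM@8 WB@9
I3 sub r1 <- r1,r5: IF@6 ID@7 stall=1 (RAW on I1.r5 (WB@8)) EX@9 MEM@10 WB@11
I4 ld r3 <- r3: IF@7 ID@9 stall=0 (-) EX@10 MEM@11 WB@12
I5 ld r2 <- r2: IF@9 ID@10 stall=0 (-) EX@11 MEM@12 WB@13
I6 sub r4 <- r1,r4: IF@10 ID@11 stall=0 (-) EX@12 MEM@13 WB@14

Answer: 14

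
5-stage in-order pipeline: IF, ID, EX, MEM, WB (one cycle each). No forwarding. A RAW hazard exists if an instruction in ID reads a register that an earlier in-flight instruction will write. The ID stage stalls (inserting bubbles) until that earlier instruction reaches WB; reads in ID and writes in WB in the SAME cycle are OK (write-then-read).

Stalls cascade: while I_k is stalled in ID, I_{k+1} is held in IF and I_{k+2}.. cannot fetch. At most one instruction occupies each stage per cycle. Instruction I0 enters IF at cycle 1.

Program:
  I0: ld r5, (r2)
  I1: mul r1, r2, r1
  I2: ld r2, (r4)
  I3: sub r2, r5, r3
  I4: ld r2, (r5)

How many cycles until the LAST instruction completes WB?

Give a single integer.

I0 ld r5 <- r2: IF@1 ID@2 stall=0 (-) EX@3 MEM@4 WB@5
I1 mul r1 <- r2,r1: IF@2 ID@3 stall=0 (-) EX@4 MEM@5 WB@6
I2 ld r2 <- r4: IF@3 ID@4 stall=0 (-) EX@5 MEM@6 WB@7
I3 sub r2 <- r5,r3: IF@4 ID@5 stall=0 (-) EX@6 MEM@7 WB@8
I4 ld r2 <- r5: IF@5 ID@6 stall=0 (-) EX@7 MEM@8 WB@9

Answer: 9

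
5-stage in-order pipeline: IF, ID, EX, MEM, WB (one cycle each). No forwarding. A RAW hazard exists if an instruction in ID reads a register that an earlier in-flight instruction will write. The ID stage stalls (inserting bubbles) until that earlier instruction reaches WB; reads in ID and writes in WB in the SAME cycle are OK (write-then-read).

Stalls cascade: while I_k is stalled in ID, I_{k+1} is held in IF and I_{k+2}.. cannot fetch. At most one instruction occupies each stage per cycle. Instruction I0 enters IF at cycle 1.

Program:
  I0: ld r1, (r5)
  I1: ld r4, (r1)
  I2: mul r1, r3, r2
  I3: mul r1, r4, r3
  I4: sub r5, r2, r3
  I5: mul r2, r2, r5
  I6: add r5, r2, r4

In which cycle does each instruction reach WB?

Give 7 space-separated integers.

Answer: 5 8 9 11 12 15 18

Derivation:
I0 ld r1 <- r5: IF@1 ID@2 stall=0 (-) EX@3 MEM@4 WB@5
I1 ld r4 <- r1: IF@2 ID@3 stall=2 (RAW on I0.r1 (WB@5)) EX@6 MEM@7 WB@8
I2 mul r1 <- r3,r2: IF@3 ID@6 stall=0 (-) EX@7 MEM@8 WB@9
I3 mul r1 <- r4,r3: IF@6 ID@7 stall=1 (RAW on I1.r4 (WB@8)) EX@9 MEM@10 WB@11
I4 sub r5 <- r2,r3: IF@7 ID@9 stall=0 (-) EX@10 MEM@11 WB@12
I5 mul r2 <- r2,r5: IF@9 ID@10 stall=2 (RAW on I4.r5 (WB@12)) EX@13 MEM@14 WB@15
I6 add r5 <- r2,r4: IF@10 ID@13 stall=2 (RAW on I5.r2 (WB@15)) EX@16 MEM@17 WB@18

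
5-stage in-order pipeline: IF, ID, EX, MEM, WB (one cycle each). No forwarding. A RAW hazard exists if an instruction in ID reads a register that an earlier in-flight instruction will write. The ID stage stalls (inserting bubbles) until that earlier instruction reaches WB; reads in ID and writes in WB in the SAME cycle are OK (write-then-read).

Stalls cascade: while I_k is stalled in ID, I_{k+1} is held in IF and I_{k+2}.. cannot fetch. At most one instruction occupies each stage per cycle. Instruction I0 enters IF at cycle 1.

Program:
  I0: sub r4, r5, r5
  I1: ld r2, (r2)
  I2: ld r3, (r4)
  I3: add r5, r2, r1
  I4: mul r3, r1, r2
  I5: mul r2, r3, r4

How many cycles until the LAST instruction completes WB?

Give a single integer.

I0 sub r4 <- r5,r5: IF@1 ID@2 stall=0 (-) EX@3 MEM@4 WB@5
I1 ld r2 <- r2: IF@2 ID@3 stall=0 (-) EX@4 MEM@5 WB@6
I2 ld r3 <- r4: IF@3 ID@4 stall=1 (RAW on I0.r4 (WB@5)) EX@6 MEM@7 WB@8
I3 add r5 <- r2,r1: IF@4 ID@6 stall=0 (-) EX@7 MEM@8 WB@9
I4 mul r3 <- r1,r2: IF@6 ID@7 stall=0 (-) EX@8 MEM@9 WB@10
I5 mul r2 <- r3,r4: IF@7 ID@8 stall=2 (RAW on I4.r3 (WB@10)) EX@11 MEM@12 WB@13

Answer: 13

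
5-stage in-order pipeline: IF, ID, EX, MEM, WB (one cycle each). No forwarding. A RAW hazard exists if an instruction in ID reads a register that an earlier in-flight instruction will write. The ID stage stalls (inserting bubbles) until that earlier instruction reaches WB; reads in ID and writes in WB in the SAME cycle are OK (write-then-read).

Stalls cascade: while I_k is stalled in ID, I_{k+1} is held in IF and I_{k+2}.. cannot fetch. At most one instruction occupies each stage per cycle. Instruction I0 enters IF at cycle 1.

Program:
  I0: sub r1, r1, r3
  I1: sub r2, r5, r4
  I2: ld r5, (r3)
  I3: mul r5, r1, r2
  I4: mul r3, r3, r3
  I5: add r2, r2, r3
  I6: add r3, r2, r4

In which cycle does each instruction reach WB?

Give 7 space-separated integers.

I0 sub r1 <- r1,r3: IF@1 ID@2 stall=0 (-) EX@3 MEM@4 WB@5
I1 sub r2 <- r5,r4: IF@2 ID@3 stall=0 (-) EX@4 MEM@5 WB@6
I2 ld r5 <- r3: IF@3 ID@4 stall=0 (-) EX@5 MEM@6 WB@7
I3 mul r5 <- r1,r2: IF@4 ID@5 stall=1 (RAW on I1.r2 (WB@6)) EX@7 MEM@8 WB@9
I4 mul r3 <- r3,r3: IF@5 ID@7 stall=0 (-) EX@8 MEM@9 WB@10
I5 add r2 <- r2,r3: IF@7 ID@8 stall=2 (RAW on I4.r3 (WB@10)) EX@11 MEM@12 WB@13
I6 add r3 <- r2,r4: IF@8 ID@11 stall=2 (RAW on I5.r2 (WB@13)) EX@14 MEM@15 WB@16

Answer: 5 6 7 9 10 13 16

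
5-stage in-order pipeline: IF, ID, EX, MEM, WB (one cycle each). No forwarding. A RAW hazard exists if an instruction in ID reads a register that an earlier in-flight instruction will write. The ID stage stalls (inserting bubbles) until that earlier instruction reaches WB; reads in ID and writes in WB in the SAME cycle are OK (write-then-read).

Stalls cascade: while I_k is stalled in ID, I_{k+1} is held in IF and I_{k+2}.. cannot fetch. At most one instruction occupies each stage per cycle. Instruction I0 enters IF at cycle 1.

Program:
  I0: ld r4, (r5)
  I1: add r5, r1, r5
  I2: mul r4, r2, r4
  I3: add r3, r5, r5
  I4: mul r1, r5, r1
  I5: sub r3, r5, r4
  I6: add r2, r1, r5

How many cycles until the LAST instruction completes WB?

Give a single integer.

Answer: 13

Derivation:
I0 ld r4 <- r5: IF@1 ID@2 stall=0 (-) EX@3 MEM@4 WB@5
I1 add r5 <- r1,r5: IF@2 ID@3 stall=0 (-) EX@4 MEM@5 WB@6
I2 mul r4 <- r2,r4: IF@3 ID@4 stall=1 (RAW on I0.r4 (WB@5)) EX@6 MEM@7 WB@8
I3 add r3 <- r5,r5: IF@4 ID@6 stall=0 (-) EX@7 MEM@8 WB@9
I4 mul r1 <- r5,r1: IF@6 ID@7 stall=0 (-) EX@8 MEM@9 WB@10
I5 sub r3 <- r5,r4: IF@7 ID@8 stall=0 (-) EX@9 MEM@10 WB@11
I6 add r2 <- r1,r5: IF@8 ID@9 stall=1 (RAW on I4.r1 (WB@10)) EX@11 MEM@12 WB@13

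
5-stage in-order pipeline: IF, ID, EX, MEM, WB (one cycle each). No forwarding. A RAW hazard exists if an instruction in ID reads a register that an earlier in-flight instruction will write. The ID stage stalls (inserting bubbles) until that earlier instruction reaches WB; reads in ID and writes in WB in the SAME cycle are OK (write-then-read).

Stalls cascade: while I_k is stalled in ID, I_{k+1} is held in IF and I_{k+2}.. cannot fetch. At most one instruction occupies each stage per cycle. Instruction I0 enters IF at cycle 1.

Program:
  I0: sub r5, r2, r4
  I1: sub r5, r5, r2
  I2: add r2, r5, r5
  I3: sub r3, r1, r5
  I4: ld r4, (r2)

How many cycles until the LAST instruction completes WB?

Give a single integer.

Answer: 14

Derivation:
I0 sub r5 <- r2,r4: IF@1 ID@2 stall=0 (-) EX@3 MEM@4 WB@5
I1 sub r5 <- r5,r2: IF@2 ID@3 stall=2 (RAW on I0.r5 (WB@5)) EX@6 MEM@7 WB@8
I2 add r2 <- r5,r5: IF@3 ID@6 stall=2 (RAW on I1.r5 (WB@8)) EX@9 MEM@10 WB@11
I3 sub r3 <- r1,r5: IF@6 ID@9 stall=0 (-) EX@10 MEM@11 WB@12
I4 ld r4 <- r2: IF@9 ID@10 stall=1 (RAW on I2.r2 (WB@11)) EX@12 MEM@13 WB@14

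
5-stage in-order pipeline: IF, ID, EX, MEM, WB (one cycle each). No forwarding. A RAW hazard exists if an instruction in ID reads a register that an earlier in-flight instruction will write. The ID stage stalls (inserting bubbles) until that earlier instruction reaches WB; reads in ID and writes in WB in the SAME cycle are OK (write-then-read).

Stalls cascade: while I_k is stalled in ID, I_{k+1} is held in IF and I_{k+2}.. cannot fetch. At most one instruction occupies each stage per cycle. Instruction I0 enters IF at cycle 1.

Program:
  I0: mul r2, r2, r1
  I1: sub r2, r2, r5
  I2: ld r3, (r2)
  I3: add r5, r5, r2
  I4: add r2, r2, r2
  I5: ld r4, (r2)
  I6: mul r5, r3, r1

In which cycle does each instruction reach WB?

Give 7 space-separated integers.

I0 mul r2 <- r2,r1: IF@1 ID@2 stall=0 (-) EX@3 MEM@4 WB@5
I1 sub r2 <- r2,r5: IF@2 ID@3 stall=2 (RAW on I0.r2 (WB@5)) EX@6 MEM@7 WB@8
I2 ld r3 <- r2: IF@3 ID@6 stall=2 (RAW on I1.r2 (WB@8)) EX@9 MEM@10 WB@11
I3 add r5 <- r5,r2: IF@6 ID@9 stall=0 (-) EX@10 MEM@11 WB@12
I4 add r2 <- r2,r2: IF@9 ID@10 stall=0 (-) EX@11 MEM@12 WB@13
I5 ld r4 <- r2: IF@10 ID@11 stall=2 (RAW on I4.r2 (WB@13)) EX@14 MEM@15 WB@16
I6 mul r5 <- r3,r1: IF@11 ID@14 stall=0 (-) EX@15 MEM@16 WB@17

Answer: 5 8 11 12 13 16 17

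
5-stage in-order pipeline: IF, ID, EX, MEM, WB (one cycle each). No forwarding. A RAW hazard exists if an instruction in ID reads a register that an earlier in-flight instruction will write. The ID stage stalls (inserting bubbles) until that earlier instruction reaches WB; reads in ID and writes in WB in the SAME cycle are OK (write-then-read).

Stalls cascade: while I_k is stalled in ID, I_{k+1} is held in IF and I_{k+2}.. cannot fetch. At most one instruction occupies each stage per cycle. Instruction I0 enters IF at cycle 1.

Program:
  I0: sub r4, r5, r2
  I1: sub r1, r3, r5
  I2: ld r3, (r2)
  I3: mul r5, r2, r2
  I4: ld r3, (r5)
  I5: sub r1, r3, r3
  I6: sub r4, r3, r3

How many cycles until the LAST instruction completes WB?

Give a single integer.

I0 sub r4 <- r5,r2: IF@1 ID@2 stall=0 (-) EX@3 MEM@4 WB@5
I1 sub r1 <- r3,r5: IF@2 ID@3 stall=0 (-) EX@4 MEM@5 WB@6
I2 ld r3 <- r2: IF@3 ID@4 stall=0 (-) EX@5 MEM@6 WB@7
I3 mul r5 <- r2,r2: IF@4 ID@5 stall=0 (-) EX@6 MEM@7 WB@8
I4 ld r3 <- r5: IF@5 ID@6 stall=2 (RAW on I3.r5 (WB@8)) EX@9 MEM@10 WB@11
I5 sub r1 <- r3,r3: IF@6 ID@9 stall=2 (RAW on I4.r3 (WB@11)) EX@12 MEM@13 WB@14
I6 sub r4 <- r3,r3: IF@9 ID@12 stall=0 (-) EX@13 MEM@14 WB@15

Answer: 15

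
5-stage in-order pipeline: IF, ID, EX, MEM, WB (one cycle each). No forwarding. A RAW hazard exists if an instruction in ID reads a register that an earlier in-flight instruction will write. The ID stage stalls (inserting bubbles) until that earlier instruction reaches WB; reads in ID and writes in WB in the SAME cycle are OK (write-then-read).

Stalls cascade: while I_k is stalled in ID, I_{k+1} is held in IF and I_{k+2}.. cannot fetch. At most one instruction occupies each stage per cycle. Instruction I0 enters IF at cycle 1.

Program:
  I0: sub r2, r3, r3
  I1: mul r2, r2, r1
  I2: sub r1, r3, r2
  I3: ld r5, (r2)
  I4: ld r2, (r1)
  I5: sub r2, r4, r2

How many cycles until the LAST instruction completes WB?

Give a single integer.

Answer: 17

Derivation:
I0 sub r2 <- r3,r3: IF@1 ID@2 stall=0 (-) EX@3 MEM@4 WB@5
I1 mul r2 <- r2,r1: IF@2 ID@3 stall=2 (RAW on I0.r2 (WB@5)) EX@6 MEM@7 WB@8
I2 sub r1 <- r3,r2: IF@3 ID@6 stall=2 (RAW on I1.r2 (WB@8)) EX@9 MEM@10 WB@11
I3 ld r5 <- r2: IF@6 ID@9 stall=0 (-) EX@10 MEM@11 WB@12
I4 ld r2 <- r1: IF@9 ID@10 stall=1 (RAW on I2.r1 (WB@11)) EX@12 MEM@13 WB@14
I5 sub r2 <- r4,r2: IF@10 ID@12 stall=2 (RAW on I4.r2 (WB@14)) EX@15 MEM@16 WB@17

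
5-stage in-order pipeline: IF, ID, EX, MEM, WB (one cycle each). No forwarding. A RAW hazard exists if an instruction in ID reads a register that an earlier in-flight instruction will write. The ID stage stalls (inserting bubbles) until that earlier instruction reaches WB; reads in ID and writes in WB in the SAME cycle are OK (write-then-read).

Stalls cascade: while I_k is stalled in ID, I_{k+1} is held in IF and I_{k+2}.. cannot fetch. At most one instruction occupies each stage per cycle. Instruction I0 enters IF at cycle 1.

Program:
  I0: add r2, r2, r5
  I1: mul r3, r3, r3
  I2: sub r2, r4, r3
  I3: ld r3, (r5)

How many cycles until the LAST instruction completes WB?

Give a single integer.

I0 add r2 <- r2,r5: IF@1 ID@2 stall=0 (-) EX@3 MEM@4 WB@5
I1 mul r3 <- r3,r3: IF@2 ID@3 stall=0 (-) EX@4 MEM@5 WB@6
I2 sub r2 <- r4,r3: IF@3 ID@4 stall=2 (RAW on I1.r3 (WB@6)) EX@7 MEM@8 WB@9
I3 ld r3 <- r5: IF@4 ID@7 stall=0 (-) EX@8 MEM@9 WB@10

Answer: 10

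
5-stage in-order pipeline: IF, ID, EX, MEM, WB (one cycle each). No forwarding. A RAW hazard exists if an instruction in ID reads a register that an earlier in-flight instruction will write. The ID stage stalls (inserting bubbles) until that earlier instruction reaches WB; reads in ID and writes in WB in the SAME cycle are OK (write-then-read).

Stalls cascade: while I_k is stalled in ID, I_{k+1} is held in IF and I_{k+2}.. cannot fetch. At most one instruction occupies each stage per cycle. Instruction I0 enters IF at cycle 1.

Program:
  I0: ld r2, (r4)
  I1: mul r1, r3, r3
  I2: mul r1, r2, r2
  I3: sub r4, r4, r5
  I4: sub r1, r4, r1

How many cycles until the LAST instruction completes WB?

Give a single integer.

I0 ld r2 <- r4: IF@1 ID@2 stall=0 (-) EX@3 MEM@4 WB@5
I1 mul r1 <- r3,r3: IF@2 ID@3 stall=0 (-) EX@4 MEM@5 WB@6
I2 mul r1 <- r2,r2: IF@3 ID@4 stall=1 (RAW on I0.r2 (WB@5)) EX@6 MEM@7 WB@8
I3 sub r4 <- r4,r5: IF@4 ID@6 stall=0 (-) EX@7 MEM@8 WB@9
I4 sub r1 <- r4,r1: IF@6 ID@7 stall=2 (RAW on I3.r4 (WB@9)) EX@10 MEM@11 WB@12

Answer: 12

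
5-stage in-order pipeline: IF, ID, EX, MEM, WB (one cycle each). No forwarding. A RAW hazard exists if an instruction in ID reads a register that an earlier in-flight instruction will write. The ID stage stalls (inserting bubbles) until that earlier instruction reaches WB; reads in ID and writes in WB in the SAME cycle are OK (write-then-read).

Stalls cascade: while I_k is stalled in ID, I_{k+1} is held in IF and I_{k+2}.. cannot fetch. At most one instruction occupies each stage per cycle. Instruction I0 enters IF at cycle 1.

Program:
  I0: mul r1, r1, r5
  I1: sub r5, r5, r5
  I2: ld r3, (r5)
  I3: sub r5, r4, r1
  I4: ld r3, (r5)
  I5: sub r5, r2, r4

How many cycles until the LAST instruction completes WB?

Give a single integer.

I0 mul r1 <- r1,r5: IF@1 ID@2 stall=0 (-) EX@3 MEM@4 WB@5
I1 sub r5 <- r5,r5: IF@2 ID@3 stall=0 (-) EX@4 MEM@5 WB@6
I2 ld r3 <- r5: IF@3 ID@4 stall=2 (RAW on I1.r5 (WB@6)) EX@7 MEM@8 WB@9
I3 sub r5 <- r4,r1: IF@4 ID@7 stall=0 (-) EX@8 MEM@9 WB@10
I4 ld r3 <- r5: IF@7 ID@8 stall=2 (RAW on I3.r5 (WB@10)) EX@11 MEM@12 WB@13
I5 sub r5 <- r2,r4: IF@8 ID@11 stall=0 (-) EX@12 MEM@13 WB@14

Answer: 14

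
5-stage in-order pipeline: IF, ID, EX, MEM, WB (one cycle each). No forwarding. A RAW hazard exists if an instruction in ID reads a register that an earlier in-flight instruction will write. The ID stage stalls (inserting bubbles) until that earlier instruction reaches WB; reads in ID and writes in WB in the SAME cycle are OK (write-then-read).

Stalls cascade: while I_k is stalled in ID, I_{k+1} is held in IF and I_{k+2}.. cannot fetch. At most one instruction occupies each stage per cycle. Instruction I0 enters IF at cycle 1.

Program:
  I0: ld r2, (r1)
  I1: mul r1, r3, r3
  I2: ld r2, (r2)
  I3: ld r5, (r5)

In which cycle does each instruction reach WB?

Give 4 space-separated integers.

Answer: 5 6 8 9

Derivation:
I0 ld r2 <- r1: IF@1 ID@2 stall=0 (-) EX@3 MEM@4 WB@5
I1 mul r1 <- r3,r3: IF@2 ID@3 stall=0 (-) EX@4 MEM@5 WB@6
I2 ld r2 <- r2: IF@3 ID@4 stall=1 (RAW on I0.r2 (WB@5)) EX@6 MEM@7 WB@8
I3 ld r5 <- r5: IF@4 ID@6 stall=0 (-) EX@7 MEM@8 WB@9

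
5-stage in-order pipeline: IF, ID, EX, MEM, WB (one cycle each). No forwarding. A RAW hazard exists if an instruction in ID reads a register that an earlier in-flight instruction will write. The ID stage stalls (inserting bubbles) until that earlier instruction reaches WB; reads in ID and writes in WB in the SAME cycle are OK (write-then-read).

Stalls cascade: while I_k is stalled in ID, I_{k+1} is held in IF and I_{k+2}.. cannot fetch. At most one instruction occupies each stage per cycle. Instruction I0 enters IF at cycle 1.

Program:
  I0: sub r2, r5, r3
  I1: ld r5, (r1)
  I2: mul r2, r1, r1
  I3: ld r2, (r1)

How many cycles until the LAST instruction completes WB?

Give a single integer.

I0 sub r2 <- r5,r3: IF@1 ID@2 stall=0 (-) EX@3 MEM@4 WB@5
I1 ld r5 <- r1: IF@2 ID@3 stall=0 (-) EX@4 MEM@5 WB@6
I2 mul r2 <- r1,r1: IF@3 ID@4 stall=0 (-) EX@5 MEM@6 WB@7
I3 ld r2 <- r1: IF@4 ID@5 stall=0 (-) EX@6 MEM@7 WB@8

Answer: 8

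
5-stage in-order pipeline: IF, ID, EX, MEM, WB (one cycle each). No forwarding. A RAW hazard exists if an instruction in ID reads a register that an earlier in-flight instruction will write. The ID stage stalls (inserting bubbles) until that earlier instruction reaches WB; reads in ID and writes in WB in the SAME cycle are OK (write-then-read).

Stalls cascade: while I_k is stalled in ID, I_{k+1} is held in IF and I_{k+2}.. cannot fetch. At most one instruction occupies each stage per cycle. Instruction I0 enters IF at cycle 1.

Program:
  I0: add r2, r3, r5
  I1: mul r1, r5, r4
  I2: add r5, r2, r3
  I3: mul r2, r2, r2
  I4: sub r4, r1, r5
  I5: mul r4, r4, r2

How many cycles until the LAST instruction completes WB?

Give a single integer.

I0 add r2 <- r3,r5: IF@1 ID@2 stall=0 (-) EX@3 MEM@4 WB@5
I1 mul r1 <- r5,r4: IF@2 ID@3 stall=0 (-) EX@4 MEM@5 WB@6
I2 add r5 <- r2,r3: IF@3 ID@4 stall=1 (RAW on I0.r2 (WB@5)) EX@6 MEM@7 WB@8
I3 mul r2 <- r2,r2: IF@4 ID@6 stall=0 (-) EX@7 MEM@8 WB@9
I4 sub r4 <- r1,r5: IF@6 ID@7 stall=1 (RAW on I2.r5 (WB@8)) EX@9 MEM@10 WB@11
I5 mul r4 <- r4,r2: IF@7 ID@9 stall=2 (RAW on I4.r4 (WB@11)) EX@12 MEM@13 WB@14

Answer: 14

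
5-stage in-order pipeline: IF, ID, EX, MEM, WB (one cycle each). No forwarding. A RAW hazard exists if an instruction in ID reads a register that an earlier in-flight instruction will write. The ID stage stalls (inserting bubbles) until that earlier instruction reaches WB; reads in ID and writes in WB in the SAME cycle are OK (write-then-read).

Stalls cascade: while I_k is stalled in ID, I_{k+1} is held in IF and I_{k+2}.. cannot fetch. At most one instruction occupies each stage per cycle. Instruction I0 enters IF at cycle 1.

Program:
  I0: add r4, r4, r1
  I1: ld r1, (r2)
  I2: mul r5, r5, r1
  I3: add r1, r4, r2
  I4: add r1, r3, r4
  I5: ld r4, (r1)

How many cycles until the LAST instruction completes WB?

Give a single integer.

Answer: 14

Derivation:
I0 add r4 <- r4,r1: IF@1 ID@2 stall=0 (-) EX@3 MEM@4 WB@5
I1 ld r1 <- r2: IF@2 ID@3 stall=0 (-) EX@4 MEM@5 WB@6
I2 mul r5 <- r5,r1: IF@3 ID@4 stall=2 (RAW on I1.r1 (WB@6)) EX@7 MEM@8 WB@9
I3 add r1 <- r4,r2: IF@4 ID@7 stall=0 (-) EX@8 MEM@9 WB@10
I4 add r1 <- r3,r4: IF@7 ID@8 stall=0 (-) EX@9 MEM@10 WB@11
I5 ld r4 <- r1: IF@8 ID@9 stall=2 (RAW on I4.r1 (WB@11)) EX@12 MEM@13 WB@14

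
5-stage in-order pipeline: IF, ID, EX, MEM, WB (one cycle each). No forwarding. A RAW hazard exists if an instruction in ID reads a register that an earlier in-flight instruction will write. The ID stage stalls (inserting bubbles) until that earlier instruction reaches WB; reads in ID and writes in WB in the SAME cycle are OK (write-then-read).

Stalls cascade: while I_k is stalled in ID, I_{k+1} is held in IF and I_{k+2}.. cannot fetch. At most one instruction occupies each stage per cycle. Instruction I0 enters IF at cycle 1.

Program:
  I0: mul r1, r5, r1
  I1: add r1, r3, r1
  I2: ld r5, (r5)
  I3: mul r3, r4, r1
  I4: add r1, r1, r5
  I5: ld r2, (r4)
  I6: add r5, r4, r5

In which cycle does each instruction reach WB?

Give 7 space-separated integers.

I0 mul r1 <- r5,r1: IF@1 ID@2 stall=0 (-) EX@3 MEM@4 WB@5
I1 add r1 <- r3,r1: IF@2 ID@3 stall=2 (RAW on I0.r1 (WB@5)) EX@6 MEM@7 WB@8
I2 ld r5 <- r5: IF@3 ID@6 stall=0 (-) EX@7 MEM@8 WB@9
I3 mul r3 <- r4,r1: IF@6 ID@7 stall=1 (RAW on I1.r1 (WB@8)) EX@9 MEM@10 WB@11
I4 add r1 <- r1,r5: IF@7 ID@9 stall=0 (-) EX@10 MEM@11 WB@12
I5 ld r2 <- r4: IF@9 ID@10 stall=0 (-) EX@11 MEM@12 WB@13
I6 add r5 <- r4,r5: IF@10 ID@11 stall=0 (-) EX@12 MEM@13 WB@14

Answer: 5 8 9 11 12 13 14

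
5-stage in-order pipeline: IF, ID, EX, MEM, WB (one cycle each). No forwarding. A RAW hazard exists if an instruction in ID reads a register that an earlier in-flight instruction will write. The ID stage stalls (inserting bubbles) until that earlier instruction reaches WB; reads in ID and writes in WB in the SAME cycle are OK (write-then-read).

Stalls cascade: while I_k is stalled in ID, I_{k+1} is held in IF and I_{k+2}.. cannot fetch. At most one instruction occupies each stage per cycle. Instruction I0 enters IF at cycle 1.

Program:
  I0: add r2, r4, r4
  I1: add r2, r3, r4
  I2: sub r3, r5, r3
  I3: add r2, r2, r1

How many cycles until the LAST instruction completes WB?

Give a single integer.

Answer: 9

Derivation:
I0 add r2 <- r4,r4: IF@1 ID@2 stall=0 (-) EX@3 MEM@4 WB@5
I1 add r2 <- r3,r4: IF@2 ID@3 stall=0 (-) EX@4 MEM@5 WB@6
I2 sub r3 <- r5,r3: IF@3 ID@4 stall=0 (-) EX@5 MEM@6 WB@7
I3 add r2 <- r2,r1: IF@4 ID@5 stall=1 (RAW on I1.r2 (WB@6)) EX@7 MEM@8 WB@9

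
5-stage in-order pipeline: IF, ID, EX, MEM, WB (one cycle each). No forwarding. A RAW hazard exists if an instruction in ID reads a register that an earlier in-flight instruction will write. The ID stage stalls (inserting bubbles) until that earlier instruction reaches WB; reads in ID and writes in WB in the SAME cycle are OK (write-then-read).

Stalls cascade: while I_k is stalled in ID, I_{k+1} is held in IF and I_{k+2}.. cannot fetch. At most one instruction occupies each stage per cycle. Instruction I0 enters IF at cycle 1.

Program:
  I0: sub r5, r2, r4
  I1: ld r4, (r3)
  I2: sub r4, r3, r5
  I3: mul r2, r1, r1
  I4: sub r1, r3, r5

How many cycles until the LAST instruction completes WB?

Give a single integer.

Answer: 10

Derivation:
I0 sub r5 <- r2,r4: IF@1 ID@2 stall=0 (-) EX@3 MEM@4 WB@5
I1 ld r4 <- r3: IF@2 ID@3 stall=0 (-) EX@4 MEM@5 WB@6
I2 sub r4 <- r3,r5: IF@3 ID@4 stall=1 (RAW on I0.r5 (WB@5)) EX@6 MEM@7 WB@8
I3 mul r2 <- r1,r1: IF@4 ID@6 stall=0 (-) EX@7 MEM@8 WB@9
I4 sub r1 <- r3,r5: IF@6 ID@7 stall=0 (-) EX@8 MEM@9 WB@10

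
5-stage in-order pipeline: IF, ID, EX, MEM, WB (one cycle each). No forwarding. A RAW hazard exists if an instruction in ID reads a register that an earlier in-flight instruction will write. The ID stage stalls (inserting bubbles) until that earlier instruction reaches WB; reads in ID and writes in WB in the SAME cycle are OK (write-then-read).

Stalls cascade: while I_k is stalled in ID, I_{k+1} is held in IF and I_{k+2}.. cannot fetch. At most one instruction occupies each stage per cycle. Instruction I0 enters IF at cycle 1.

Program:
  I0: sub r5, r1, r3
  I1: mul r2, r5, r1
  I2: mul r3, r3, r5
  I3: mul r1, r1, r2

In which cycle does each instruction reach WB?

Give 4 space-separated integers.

I0 sub r5 <- r1,r3: IF@1 ID@2 stall=0 (-) EX@3 MEM@4 WB@5
I1 mul r2 <- r5,r1: IF@2 ID@3 stall=2 (RAW on I0.r5 (WB@5)) EX@6 MEM@7 WB@8
I2 mul r3 <- r3,r5: IF@3 ID@6 stall=0 (-) EX@7 MEM@8 WB@9
I3 mul r1 <- r1,r2: IF@6 ID@7 stall=1 (RAW on I1.r2 (WB@8)) EX@9 MEM@10 WB@11

Answer: 5 8 9 11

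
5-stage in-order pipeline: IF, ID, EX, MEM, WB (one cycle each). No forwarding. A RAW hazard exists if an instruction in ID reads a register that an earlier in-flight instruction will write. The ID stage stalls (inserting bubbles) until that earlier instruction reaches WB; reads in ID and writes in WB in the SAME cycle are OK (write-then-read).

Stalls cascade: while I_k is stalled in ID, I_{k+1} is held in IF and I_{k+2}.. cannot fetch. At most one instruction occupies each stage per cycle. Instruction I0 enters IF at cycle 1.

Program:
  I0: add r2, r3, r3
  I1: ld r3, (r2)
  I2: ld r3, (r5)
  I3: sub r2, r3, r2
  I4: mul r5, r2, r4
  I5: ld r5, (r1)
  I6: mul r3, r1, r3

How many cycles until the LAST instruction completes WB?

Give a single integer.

I0 add r2 <- r3,r3: IF@1 ID@2 stall=0 (-) EX@3 MEM@4 WB@5
I1 ld r3 <- r2: IF@2 ID@3 stall=2 (RAW on I0.r2 (WB@5)) EX@6 MEM@7 WB@8
I2 ld r3 <- r5: IF@3 ID@6 stall=0 (-) EX@7 MEM@8 WB@9
I3 sub r2 <- r3,r2: IF@6 ID@7 stall=2 (RAW on I2.r3 (WB@9)) EX@10 MEM@11 WB@12
I4 mul r5 <- r2,r4: IF@7 ID@10 stall=2 (RAW on I3.r2 (WB@12)) EX@13 MEM@14 WB@15
I5 ld r5 <- r1: IF@10 ID@13 stall=0 (-) EX@14 MEM@15 WB@16
I6 mul r3 <- r1,r3: IF@13 ID@14 stall=0 (-) EX@15 MEM@16 WB@17

Answer: 17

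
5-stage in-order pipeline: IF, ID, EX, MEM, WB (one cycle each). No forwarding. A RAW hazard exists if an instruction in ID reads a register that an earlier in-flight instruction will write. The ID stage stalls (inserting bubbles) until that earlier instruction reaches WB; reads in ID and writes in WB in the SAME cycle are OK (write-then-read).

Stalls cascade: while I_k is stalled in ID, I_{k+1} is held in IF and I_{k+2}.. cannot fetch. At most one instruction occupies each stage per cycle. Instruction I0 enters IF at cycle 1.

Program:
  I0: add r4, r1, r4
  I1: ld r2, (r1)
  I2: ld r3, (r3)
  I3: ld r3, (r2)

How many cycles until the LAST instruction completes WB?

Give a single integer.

Answer: 9

Derivation:
I0 add r4 <- r1,r4: IF@1 ID@2 stall=0 (-) EX@3 MEM@4 WB@5
I1 ld r2 <- r1: IF@2 ID@3 stall=0 (-) EX@4 MEM@5 WB@6
I2 ld r3 <- r3: IF@3 ID@4 stall=0 (-) EX@5 MEM@6 WB@7
I3 ld r3 <- r2: IF@4 ID@5 stall=1 (RAW on I1.r2 (WB@6)) EX@7 MEM@8 WB@9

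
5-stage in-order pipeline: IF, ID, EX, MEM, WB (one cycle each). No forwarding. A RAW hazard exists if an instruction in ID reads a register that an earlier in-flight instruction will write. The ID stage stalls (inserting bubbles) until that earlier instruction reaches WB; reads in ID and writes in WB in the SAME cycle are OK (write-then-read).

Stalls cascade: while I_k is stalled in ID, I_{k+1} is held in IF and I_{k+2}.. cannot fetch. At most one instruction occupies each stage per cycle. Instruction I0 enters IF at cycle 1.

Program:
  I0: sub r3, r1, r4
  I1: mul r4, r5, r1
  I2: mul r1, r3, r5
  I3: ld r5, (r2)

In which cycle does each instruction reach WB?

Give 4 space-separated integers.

I0 sub r3 <- r1,r4: IF@1 ID@2 stall=0 (-) EX@3 MEM@4 WB@5
I1 mul r4 <- r5,r1: IF@2 ID@3 stall=0 (-) EX@4 MEM@5 WB@6
I2 mul r1 <- r3,r5: IF@3 ID@4 stall=1 (RAW on I0.r3 (WB@5)) EX@6 MEM@7 WB@8
I3 ld r5 <- r2: IF@4 ID@6 stall=0 (-) EX@7 MEM@8 WB@9

Answer: 5 6 8 9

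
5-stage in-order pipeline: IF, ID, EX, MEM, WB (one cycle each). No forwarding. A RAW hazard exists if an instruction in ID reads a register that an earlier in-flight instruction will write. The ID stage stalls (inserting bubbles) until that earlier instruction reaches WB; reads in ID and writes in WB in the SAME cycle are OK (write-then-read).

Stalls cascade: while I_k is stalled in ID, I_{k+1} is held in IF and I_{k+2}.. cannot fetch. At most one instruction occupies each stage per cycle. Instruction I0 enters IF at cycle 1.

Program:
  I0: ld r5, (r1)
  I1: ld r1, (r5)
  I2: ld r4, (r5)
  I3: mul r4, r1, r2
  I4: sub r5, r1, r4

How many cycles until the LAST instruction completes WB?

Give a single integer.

Answer: 14

Derivation:
I0 ld r5 <- r1: IF@1 ID@2 stall=0 (-) EX@3 MEM@4 WB@5
I1 ld r1 <- r5: IF@2 ID@3 stall=2 (RAW on I0.r5 (WB@5)) EX@6 MEM@7 WB@8
I2 ld r4 <- r5: IF@3 ID@6 stall=0 (-) EX@7 MEM@8 WB@9
I3 mul r4 <- r1,r2: IF@6 ID@7 stall=1 (RAW on I1.r1 (WB@8)) EX@9 MEM@10 WB@11
I4 sub r5 <- r1,r4: IF@7 ID@9 stall=2 (RAW on I3.r4 (WB@11)) EX@12 MEM@13 WB@14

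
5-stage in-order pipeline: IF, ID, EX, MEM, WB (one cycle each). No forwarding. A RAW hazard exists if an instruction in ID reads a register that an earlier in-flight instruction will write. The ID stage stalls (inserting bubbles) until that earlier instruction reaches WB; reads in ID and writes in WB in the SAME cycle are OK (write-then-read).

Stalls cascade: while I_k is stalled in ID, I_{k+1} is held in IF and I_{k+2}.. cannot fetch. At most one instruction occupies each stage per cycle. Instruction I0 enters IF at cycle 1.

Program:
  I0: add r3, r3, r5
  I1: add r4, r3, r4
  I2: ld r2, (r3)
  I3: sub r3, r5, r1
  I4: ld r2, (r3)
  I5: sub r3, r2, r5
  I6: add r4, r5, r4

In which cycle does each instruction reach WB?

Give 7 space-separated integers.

Answer: 5 8 9 10 13 16 17

Derivation:
I0 add r3 <- r3,r5: IF@1 ID@2 stall=0 (-) EX@3 MEM@4 WB@5
I1 add r4 <- r3,r4: IF@2 ID@3 stall=2 (RAW on I0.r3 (WB@5)) EX@6 MEM@7 WB@8
I2 ld r2 <- r3: IF@3 ID@6 stall=0 (-) EX@7 MEM@8 WB@9
I3 sub r3 <- r5,r1: IF@6 ID@7 stall=0 (-) EX@8 MEM@9 WB@10
I4 ld r2 <- r3: IF@7 ID@8 stall=2 (RAW on I3.r3 (WB@10)) EX@11 MEM@12 WB@13
I5 sub r3 <- r2,r5: IF@8 ID@11 stall=2 (RAW on I4.r2 (WB@13)) EX@14 MEM@15 WB@16
I6 add r4 <- r5,r4: IF@11 ID@14 stall=0 (-) EX@15 MEM@16 WB@17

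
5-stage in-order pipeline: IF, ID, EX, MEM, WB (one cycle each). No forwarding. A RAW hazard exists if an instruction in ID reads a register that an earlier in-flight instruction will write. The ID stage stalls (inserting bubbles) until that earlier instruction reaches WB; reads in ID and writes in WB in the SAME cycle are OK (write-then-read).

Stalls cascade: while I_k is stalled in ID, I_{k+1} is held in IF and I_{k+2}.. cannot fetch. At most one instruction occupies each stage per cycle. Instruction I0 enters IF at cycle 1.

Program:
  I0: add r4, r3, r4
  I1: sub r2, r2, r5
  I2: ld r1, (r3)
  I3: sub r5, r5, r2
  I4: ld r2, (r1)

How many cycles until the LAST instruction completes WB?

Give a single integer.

Answer: 10

Derivation:
I0 add r4 <- r3,r4: IF@1 ID@2 stall=0 (-) EX@3 MEM@4 WB@5
I1 sub r2 <- r2,r5: IF@2 ID@3 stall=0 (-) EX@4 MEM@5 WB@6
I2 ld r1 <- r3: IF@3 ID@4 stall=0 (-) EX@5 MEM@6 WB@7
I3 sub r5 <- r5,r2: IF@4 ID@5 stall=1 (RAW on I1.r2 (WB@6)) EX@7 MEM@8 WB@9
I4 ld r2 <- r1: IF@5 ID@7 stall=0 (-) EX@8 MEM@9 WB@10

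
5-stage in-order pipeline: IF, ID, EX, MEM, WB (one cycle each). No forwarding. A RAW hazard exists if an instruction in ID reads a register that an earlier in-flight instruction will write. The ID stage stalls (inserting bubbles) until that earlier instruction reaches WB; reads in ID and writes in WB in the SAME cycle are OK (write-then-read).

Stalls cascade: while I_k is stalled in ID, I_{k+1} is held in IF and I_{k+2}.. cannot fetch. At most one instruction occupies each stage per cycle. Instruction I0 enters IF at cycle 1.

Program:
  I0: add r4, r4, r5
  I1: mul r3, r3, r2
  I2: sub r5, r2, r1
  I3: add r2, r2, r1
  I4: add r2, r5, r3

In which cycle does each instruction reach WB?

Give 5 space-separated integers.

I0 add r4 <- r4,r5: IF@1 ID@2 stall=0 (-) EX@3 MEM@4 WB@5
I1 mul r3 <- r3,r2: IF@2 ID@3 stall=0 (-) EX@4 MEM@5 WB@6
I2 sub r5 <- r2,r1: IF@3 ID@4 stall=0 (-) EX@5 MEM@6 WB@7
I3 add r2 <- r2,r1: IF@4 ID@5 stall=0 (-) EX@6 MEM@7 WB@8
I4 add r2 <- r5,r3: IF@5 ID@6 stall=1 (RAW on I2.r5 (WB@7)) EX@8 MEM@9 WB@10

Answer: 5 6 7 8 10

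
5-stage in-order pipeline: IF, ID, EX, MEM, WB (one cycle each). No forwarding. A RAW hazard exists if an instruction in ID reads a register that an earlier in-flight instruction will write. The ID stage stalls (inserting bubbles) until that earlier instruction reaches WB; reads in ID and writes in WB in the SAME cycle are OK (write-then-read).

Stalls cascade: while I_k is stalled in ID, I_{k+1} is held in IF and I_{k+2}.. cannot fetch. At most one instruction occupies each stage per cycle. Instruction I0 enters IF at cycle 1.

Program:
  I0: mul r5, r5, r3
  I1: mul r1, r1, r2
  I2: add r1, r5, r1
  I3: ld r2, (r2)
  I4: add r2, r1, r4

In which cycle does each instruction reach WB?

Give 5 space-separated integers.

Answer: 5 6 9 10 12

Derivation:
I0 mul r5 <- r5,r3: IF@1 ID@2 stall=0 (-) EX@3 MEM@4 WB@5
I1 mul r1 <- r1,r2: IF@2 ID@3 stall=0 (-) EX@4 MEM@5 WB@6
I2 add r1 <- r5,r1: IF@3 ID@4 stall=2 (RAW on I1.r1 (WB@6)) EX@7 MEM@8 WB@9
I3 ld r2 <- r2: IF@4 ID@7 stall=0 (-) EX@8 MEM@9 WB@10
I4 add r2 <- r1,r4: IF@7 ID@8 stall=1 (RAW on I2.r1 (WB@9)) EX@10 MEM@11 WB@12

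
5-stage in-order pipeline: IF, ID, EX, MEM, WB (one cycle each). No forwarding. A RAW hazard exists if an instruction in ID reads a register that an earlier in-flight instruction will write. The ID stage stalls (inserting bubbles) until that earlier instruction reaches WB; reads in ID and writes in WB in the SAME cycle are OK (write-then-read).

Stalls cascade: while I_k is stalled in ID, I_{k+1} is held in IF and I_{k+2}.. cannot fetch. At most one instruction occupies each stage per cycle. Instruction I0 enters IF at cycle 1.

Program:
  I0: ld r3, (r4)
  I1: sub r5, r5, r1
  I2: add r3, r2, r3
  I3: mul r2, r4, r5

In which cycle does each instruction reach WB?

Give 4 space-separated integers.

I0 ld r3 <- r4: IF@1 ID@2 stall=0 (-) EX@3 MEM@4 WB@5
I1 sub r5 <- r5,r1: IF@2 ID@3 stall=0 (-) EX@4 MEM@5 WB@6
I2 add r3 <- r2,r3: IF@3 ID@4 stall=1 (RAW on I0.r3 (WB@5)) EX@6 MEM@7 WB@8
I3 mul r2 <- r4,r5: IF@4 ID@6 stall=0 (-) EX@7 MEM@8 WB@9

Answer: 5 6 8 9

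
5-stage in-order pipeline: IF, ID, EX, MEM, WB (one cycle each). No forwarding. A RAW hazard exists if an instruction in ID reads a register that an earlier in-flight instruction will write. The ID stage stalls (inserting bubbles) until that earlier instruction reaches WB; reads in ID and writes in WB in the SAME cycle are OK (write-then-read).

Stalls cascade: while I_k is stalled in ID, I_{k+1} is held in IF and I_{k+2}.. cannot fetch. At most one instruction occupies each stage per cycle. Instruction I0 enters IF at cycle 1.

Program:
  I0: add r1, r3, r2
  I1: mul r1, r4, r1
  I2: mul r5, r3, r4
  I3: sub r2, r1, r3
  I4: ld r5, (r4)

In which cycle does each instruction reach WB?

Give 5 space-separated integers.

I0 add r1 <- r3,r2: IF@1 ID@2 stall=0 (-) EX@3 MEM@4 WB@5
I1 mul r1 <- r4,r1: IF@2 ID@3 stall=2 (RAW on I0.r1 (WB@5)) EX@6 MEM@7 WB@8
I2 mul r5 <- r3,r4: IF@3 ID@6 stall=0 (-) EX@7 MEM@8 WB@9
I3 sub r2 <- r1,r3: IF@6 ID@7 stall=1 (RAW on I1.r1 (WB@8)) EX@9 MEM@10 WB@11
I4 ld r5 <- r4: IF@7 ID@9 stall=0 (-) EX@10 MEM@11 WB@12

Answer: 5 8 9 11 12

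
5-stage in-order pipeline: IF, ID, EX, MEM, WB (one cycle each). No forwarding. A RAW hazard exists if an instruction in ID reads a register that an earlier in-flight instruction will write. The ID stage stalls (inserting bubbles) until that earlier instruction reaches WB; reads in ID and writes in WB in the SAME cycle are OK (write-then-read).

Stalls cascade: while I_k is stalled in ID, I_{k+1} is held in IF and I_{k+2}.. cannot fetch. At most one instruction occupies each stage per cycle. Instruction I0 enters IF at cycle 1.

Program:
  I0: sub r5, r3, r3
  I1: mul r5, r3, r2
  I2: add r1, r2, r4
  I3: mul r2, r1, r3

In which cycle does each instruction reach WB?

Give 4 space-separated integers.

I0 sub r5 <- r3,r3: IF@1 ID@2 stall=0 (-) EX@3 MEM@4 WB@5
I1 mul r5 <- r3,r2: IF@2 ID@3 stall=0 (-) EX@4 MEM@5 WB@6
I2 add r1 <- r2,r4: IF@3 ID@4 stall=0 (-) EX@5 MEM@6 WB@7
I3 mul r2 <- r1,r3: IF@4 ID@5 stall=2 (RAW on I2.r1 (WB@7)) EX@8 MEM@9 WB@10

Answer: 5 6 7 10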